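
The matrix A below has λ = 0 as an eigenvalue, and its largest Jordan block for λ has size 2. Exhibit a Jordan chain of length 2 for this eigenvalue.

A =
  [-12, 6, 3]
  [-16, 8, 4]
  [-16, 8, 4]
A Jordan chain for λ = 0 of length 2:
v_1 = (-12, -16, -16)ᵀ
v_2 = (1, 0, 0)ᵀ

Let N = A − (0)·I. We want v_2 with N^2 v_2 = 0 but N^1 v_2 ≠ 0; then v_{j-1} := N · v_j for j = 2, …, 2.

Pick v_2 = (1, 0, 0)ᵀ.
Then v_1 = N · v_2 = (-12, -16, -16)ᵀ.

Sanity check: (A − (0)·I) v_1 = (0, 0, 0)ᵀ = 0. ✓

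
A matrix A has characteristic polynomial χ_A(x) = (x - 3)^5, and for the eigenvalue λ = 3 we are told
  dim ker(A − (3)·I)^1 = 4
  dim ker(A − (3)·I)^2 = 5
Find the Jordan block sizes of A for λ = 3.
Block sizes for λ = 3: [2, 1, 1, 1]

From the dimensions of kernels of powers, the number of Jordan blocks of size at least j is d_j − d_{j−1} where d_j = dim ker(N^j) (with d_0 = 0). Computing the differences gives [4, 1].
The number of blocks of size exactly k is (#blocks of size ≥ k) − (#blocks of size ≥ k + 1), so the partition is: 3 block(s) of size 1, 1 block(s) of size 2.
In nonincreasing order the block sizes are [2, 1, 1, 1].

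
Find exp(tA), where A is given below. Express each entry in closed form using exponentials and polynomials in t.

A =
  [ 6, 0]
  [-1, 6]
e^{tA} =
  [exp(6*t), 0]
  [-t*exp(6*t), exp(6*t)]

Strategy: write A = P · J · P⁻¹ where J is a Jordan canonical form, so e^{tA} = P · e^{tJ} · P⁻¹, and e^{tJ} can be computed block-by-block.

A has Jordan form
J =
  [6, 1]
  [0, 6]
(up to reordering of blocks).

Per-block formulas:
  For a 2×2 Jordan block J_2(6): exp(t · J_2(6)) = e^(6t)·(I + t·N), where N is the 2×2 nilpotent shift.

After assembling e^{tJ} and conjugating by P, we get:

e^{tA} =
  [exp(6*t), 0]
  [-t*exp(6*t), exp(6*t)]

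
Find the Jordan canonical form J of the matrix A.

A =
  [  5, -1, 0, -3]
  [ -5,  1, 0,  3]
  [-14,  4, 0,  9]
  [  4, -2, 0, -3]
J_2(0) ⊕ J_1(0) ⊕ J_1(3)

The characteristic polynomial is
  det(x·I − A) = x^4 - 3*x^3 = x^3*(x - 3)

Eigenvalues and multiplicities (the geometric multiplicity of λ is n − rank(A − λI), which equals the number of Jordan blocks for λ):
  λ = 0: algebraic multiplicity = 3, geometric multiplicity = 2
  λ = 3: algebraic multiplicity = 1, geometric multiplicity = 1

Determining the block sizes for each eigenvalue:
  λ = 0: 2 blocks summing to 3 forces exactly one block of size 2 and the rest size 1 → block sizes [2, 1]
  λ = 3: one block (gm = 1), so the single block has size am = 1 → block sizes [1]

Assembling the blocks gives a Jordan form
J =
  [0, 1, 0, 0]
  [0, 0, 0, 0]
  [0, 0, 0, 0]
  [0, 0, 0, 3]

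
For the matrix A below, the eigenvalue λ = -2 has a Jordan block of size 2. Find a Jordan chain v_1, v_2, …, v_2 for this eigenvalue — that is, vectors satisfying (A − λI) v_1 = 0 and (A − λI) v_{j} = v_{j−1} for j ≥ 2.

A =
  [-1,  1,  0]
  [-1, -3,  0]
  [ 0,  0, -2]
A Jordan chain for λ = -2 of length 2:
v_1 = (1, -1, 0)ᵀ
v_2 = (1, 0, 0)ᵀ

Let N = A − (-2)·I. We want v_2 with N^2 v_2 = 0 but N^1 v_2 ≠ 0; then v_{j-1} := N · v_j for j = 2, …, 2.

Pick v_2 = (1, 0, 0)ᵀ.
Then v_1 = N · v_2 = (1, -1, 0)ᵀ.

Sanity check: (A − (-2)·I) v_1 = (0, 0, 0)ᵀ = 0. ✓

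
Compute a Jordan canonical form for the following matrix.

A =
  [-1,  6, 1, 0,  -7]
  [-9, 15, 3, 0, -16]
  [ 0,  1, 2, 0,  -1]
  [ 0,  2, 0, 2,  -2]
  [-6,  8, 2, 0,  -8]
J_3(2) ⊕ J_1(2) ⊕ J_1(2)

The characteristic polynomial is
  det(x·I − A) = x^5 - 10*x^4 + 40*x^3 - 80*x^2 + 80*x - 32 = (x - 2)^5

Eigenvalues and multiplicities (the geometric multiplicity of λ is n − rank(A − λI), which equals the number of Jordan blocks for λ):
  λ = 2: algebraic multiplicity = 5, geometric multiplicity = 3

Determining the block sizes for each eigenvalue:
  λ = 2: with am = 5 and gm = 3, the partition is not yet determined (e.g. several partitions of 5 into 3 parts exist). Let N = A − (2)·I. Computing rank(N^1) = 2, rank(N^2) = 1, rank(N^3) = 0; the number of blocks of size ≥ j is rank(N^{j−1}) − rank(N^j), giving [3, 1, 1]. So we have 1 block(s) of size 3, 2 block(s) of size 1 → block sizes [3, 1, 1]

Assembling the blocks gives a Jordan form
J =
  [2, 1, 0, 0, 0]
  [0, 2, 1, 0, 0]
  [0, 0, 2, 0, 0]
  [0, 0, 0, 2, 0]
  [0, 0, 0, 0, 2]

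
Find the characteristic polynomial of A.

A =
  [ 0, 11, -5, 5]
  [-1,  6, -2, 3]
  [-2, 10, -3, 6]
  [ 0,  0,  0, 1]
x^4 - 4*x^3 + 6*x^2 - 4*x + 1

Expanding det(x·I − A) (e.g. by cofactor expansion or by noting that A is similar to its Jordan form J, which has the same characteristic polynomial as A) gives
  χ_A(x) = x^4 - 4*x^3 + 6*x^2 - 4*x + 1
which factors as (x - 1)^4. The eigenvalues (with algebraic multiplicities) are λ = 1 with multiplicity 4.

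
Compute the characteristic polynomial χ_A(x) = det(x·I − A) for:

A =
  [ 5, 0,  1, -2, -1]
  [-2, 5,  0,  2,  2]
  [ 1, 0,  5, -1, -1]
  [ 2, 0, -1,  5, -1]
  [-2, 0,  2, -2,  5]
x^5 - 25*x^4 + 250*x^3 - 1250*x^2 + 3125*x - 3125

Expanding det(x·I − A) (e.g. by cofactor expansion or by noting that A is similar to its Jordan form J, which has the same characteristic polynomial as A) gives
  χ_A(x) = x^5 - 25*x^4 + 250*x^3 - 1250*x^2 + 3125*x - 3125
which factors as (x - 5)^5. The eigenvalues (with algebraic multiplicities) are λ = 5 with multiplicity 5.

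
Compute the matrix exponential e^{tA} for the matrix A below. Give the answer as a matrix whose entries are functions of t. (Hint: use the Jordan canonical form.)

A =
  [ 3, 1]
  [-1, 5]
e^{tA} =
  [-t*exp(4*t) + exp(4*t), t*exp(4*t)]
  [-t*exp(4*t), t*exp(4*t) + exp(4*t)]

Strategy: write A = P · J · P⁻¹ where J is a Jordan canonical form, so e^{tA} = P · e^{tJ} · P⁻¹, and e^{tJ} can be computed block-by-block.

A has Jordan form
J =
  [4, 1]
  [0, 4]
(up to reordering of blocks).

Per-block formulas:
  For a 2×2 Jordan block J_2(4): exp(t · J_2(4)) = e^(4t)·(I + t·N), where N is the 2×2 nilpotent shift.

After assembling e^{tJ} and conjugating by P, we get:

e^{tA} =
  [-t*exp(4*t) + exp(4*t), t*exp(4*t)]
  [-t*exp(4*t), t*exp(4*t) + exp(4*t)]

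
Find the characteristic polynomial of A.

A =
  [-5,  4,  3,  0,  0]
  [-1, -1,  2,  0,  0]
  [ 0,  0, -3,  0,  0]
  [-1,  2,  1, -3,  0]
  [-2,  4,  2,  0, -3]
x^5 + 15*x^4 + 90*x^3 + 270*x^2 + 405*x + 243

Expanding det(x·I − A) (e.g. by cofactor expansion or by noting that A is similar to its Jordan form J, which has the same characteristic polynomial as A) gives
  χ_A(x) = x^5 + 15*x^4 + 90*x^3 + 270*x^2 + 405*x + 243
which factors as (x + 3)^5. The eigenvalues (with algebraic multiplicities) are λ = -3 with multiplicity 5.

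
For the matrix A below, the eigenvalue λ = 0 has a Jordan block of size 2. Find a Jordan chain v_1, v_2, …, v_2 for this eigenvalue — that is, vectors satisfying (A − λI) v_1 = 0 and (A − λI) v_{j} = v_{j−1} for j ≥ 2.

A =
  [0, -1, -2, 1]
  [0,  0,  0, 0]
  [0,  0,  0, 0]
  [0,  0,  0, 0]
A Jordan chain for λ = 0 of length 2:
v_1 = (-1, 0, 0, 0)ᵀ
v_2 = (0, 1, 0, 0)ᵀ

Let N = A − (0)·I. We want v_2 with N^2 v_2 = 0 but N^1 v_2 ≠ 0; then v_{j-1} := N · v_j for j = 2, …, 2.

Pick v_2 = (0, 1, 0, 0)ᵀ.
Then v_1 = N · v_2 = (-1, 0, 0, 0)ᵀ.

Sanity check: (A − (0)·I) v_1 = (0, 0, 0, 0)ᵀ = 0. ✓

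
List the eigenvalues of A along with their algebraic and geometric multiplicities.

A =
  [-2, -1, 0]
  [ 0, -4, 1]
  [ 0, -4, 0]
λ = -2: alg = 3, geom = 1

Step 1 — factor the characteristic polynomial to read off the algebraic multiplicities:
  χ_A(x) = (x + 2)^3

Step 2 — compute geometric multiplicities via the rank-nullity identity g(λ) = n − rank(A − λI):
  rank(A − (-2)·I) = 2, so dim ker(A − (-2)·I) = n − 2 = 1

Summary:
  λ = -2: algebraic multiplicity = 3, geometric multiplicity = 1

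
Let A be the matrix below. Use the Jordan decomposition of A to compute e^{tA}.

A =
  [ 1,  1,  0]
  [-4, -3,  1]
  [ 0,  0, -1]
e^{tA} =
  [2*t*exp(-t) + exp(-t), t*exp(-t), t^2*exp(-t)/2]
  [-4*t*exp(-t), -2*t*exp(-t) + exp(-t), -t^2*exp(-t) + t*exp(-t)]
  [0, 0, exp(-t)]

Strategy: write A = P · J · P⁻¹ where J is a Jordan canonical form, so e^{tA} = P · e^{tJ} · P⁻¹, and e^{tJ} can be computed block-by-block.

A has Jordan form
J =
  [-1,  1,  0]
  [ 0, -1,  1]
  [ 0,  0, -1]
(up to reordering of blocks).

Per-block formulas:
  For a 3×3 Jordan block J_3(-1): exp(t · J_3(-1)) = e^(-1t)·(I + t·N + (t^2/2)·N^2), where N is the 3×3 nilpotent shift.

After assembling e^{tJ} and conjugating by P, we get:

e^{tA} =
  [2*t*exp(-t) + exp(-t), t*exp(-t), t^2*exp(-t)/2]
  [-4*t*exp(-t), -2*t*exp(-t) + exp(-t), -t^2*exp(-t) + t*exp(-t)]
  [0, 0, exp(-t)]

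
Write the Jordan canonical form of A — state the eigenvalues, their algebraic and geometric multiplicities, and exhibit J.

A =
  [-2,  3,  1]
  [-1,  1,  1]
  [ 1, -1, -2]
J_3(-1)

The characteristic polynomial is
  det(x·I − A) = x^3 + 3*x^2 + 3*x + 1 = (x + 1)^3

Eigenvalues and multiplicities (the geometric multiplicity of λ is n − rank(A − λI), which equals the number of Jordan blocks for λ):
  λ = -1: algebraic multiplicity = 3, geometric multiplicity = 1

Determining the block sizes for each eigenvalue:
  λ = -1: one block (gm = 1), so the single block has size am = 3 → block sizes [3]

Assembling the blocks gives a Jordan form
J =
  [-1,  1,  0]
  [ 0, -1,  1]
  [ 0,  0, -1]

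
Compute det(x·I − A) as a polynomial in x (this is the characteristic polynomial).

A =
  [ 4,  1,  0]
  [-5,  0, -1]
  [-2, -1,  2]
x^3 - 6*x^2 + 12*x - 8

Expanding det(x·I − A) (e.g. by cofactor expansion or by noting that A is similar to its Jordan form J, which has the same characteristic polynomial as A) gives
  χ_A(x) = x^3 - 6*x^2 + 12*x - 8
which factors as (x - 2)^3. The eigenvalues (with algebraic multiplicities) are λ = 2 with multiplicity 3.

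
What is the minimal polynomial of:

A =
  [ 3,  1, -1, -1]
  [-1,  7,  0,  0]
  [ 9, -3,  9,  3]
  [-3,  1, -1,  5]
x^3 - 18*x^2 + 108*x - 216

The characteristic polynomial is χ_A(x) = (x - 6)^4, so the eigenvalues are known. The minimal polynomial is
  m_A(x) = Π_λ (x − λ)^{k_λ}
where k_λ is the size of the *largest* Jordan block for λ (equivalently, the smallest k with (A − λI)^k v = 0 for every generalised eigenvector v of λ).

  λ = 6: largest Jordan block has size 3, contributing (x − 6)^3

So m_A(x) = (x - 6)^3 = x^3 - 18*x^2 + 108*x - 216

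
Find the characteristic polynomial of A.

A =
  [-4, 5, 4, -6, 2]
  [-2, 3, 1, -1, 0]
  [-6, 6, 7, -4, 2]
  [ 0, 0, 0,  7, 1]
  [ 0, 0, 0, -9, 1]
x^5 - 14*x^4 + 73*x^3 - 172*x^2 + 176*x - 64

Expanding det(x·I − A) (e.g. by cofactor expansion or by noting that A is similar to its Jordan form J, which has the same characteristic polynomial as A) gives
  χ_A(x) = x^5 - 14*x^4 + 73*x^3 - 172*x^2 + 176*x - 64
which factors as (x - 4)^3*(x - 1)^2. The eigenvalues (with algebraic multiplicities) are λ = 1 with multiplicity 2, λ = 4 with multiplicity 3.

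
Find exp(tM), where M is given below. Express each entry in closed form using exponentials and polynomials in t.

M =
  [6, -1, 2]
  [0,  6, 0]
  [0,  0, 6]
e^{tM} =
  [exp(6*t), -t*exp(6*t), 2*t*exp(6*t)]
  [0, exp(6*t), 0]
  [0, 0, exp(6*t)]

Strategy: write M = P · J · P⁻¹ where J is a Jordan canonical form, so e^{tM} = P · e^{tJ} · P⁻¹, and e^{tJ} can be computed block-by-block.

M has Jordan form
J =
  [6, 1, 0]
  [0, 6, 0]
  [0, 0, 6]
(up to reordering of blocks).

Per-block formulas:
  For a 1×1 block at λ = 6: exp(t · [6]) = [e^(6t)].
  For a 2×2 Jordan block J_2(6): exp(t · J_2(6)) = e^(6t)·(I + t·N), where N is the 2×2 nilpotent shift.

After assembling e^{tJ} and conjugating by P, we get:

e^{tM} =
  [exp(6*t), -t*exp(6*t), 2*t*exp(6*t)]
  [0, exp(6*t), 0]
  [0, 0, exp(6*t)]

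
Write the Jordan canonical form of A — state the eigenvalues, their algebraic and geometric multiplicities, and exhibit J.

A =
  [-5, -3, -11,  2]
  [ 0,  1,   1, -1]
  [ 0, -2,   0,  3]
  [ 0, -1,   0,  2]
J_1(-5) ⊕ J_3(1)

The characteristic polynomial is
  det(x·I − A) = x^4 + 2*x^3 - 12*x^2 + 14*x - 5 = (x - 1)^3*(x + 5)

Eigenvalues and multiplicities (the geometric multiplicity of λ is n − rank(A − λI), which equals the number of Jordan blocks for λ):
  λ = -5: algebraic multiplicity = 1, geometric multiplicity = 1
  λ = 1: algebraic multiplicity = 3, geometric multiplicity = 1

Determining the block sizes for each eigenvalue:
  λ = -5: one block (gm = 1), so the single block has size am = 1 → block sizes [1]
  λ = 1: one block (gm = 1), so the single block has size am = 3 → block sizes [3]

Assembling the blocks gives a Jordan form
J =
  [-5, 0, 0, 0]
  [ 0, 1, 1, 0]
  [ 0, 0, 1, 1]
  [ 0, 0, 0, 1]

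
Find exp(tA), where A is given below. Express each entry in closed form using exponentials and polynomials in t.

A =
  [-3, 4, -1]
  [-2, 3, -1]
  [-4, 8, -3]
e^{tA} =
  [-2*t*exp(-t) + exp(-t), 4*t*exp(-t), -t*exp(-t)]
  [-2*t*exp(-t), 4*t*exp(-t) + exp(-t), -t*exp(-t)]
  [-4*t*exp(-t), 8*t*exp(-t), -2*t*exp(-t) + exp(-t)]

Strategy: write A = P · J · P⁻¹ where J is a Jordan canonical form, so e^{tA} = P · e^{tJ} · P⁻¹, and e^{tJ} can be computed block-by-block.

A has Jordan form
J =
  [-1,  1,  0]
  [ 0, -1,  0]
  [ 0,  0, -1]
(up to reordering of blocks).

Per-block formulas:
  For a 2×2 Jordan block J_2(-1): exp(t · J_2(-1)) = e^(-1t)·(I + t·N), where N is the 2×2 nilpotent shift.
  For a 1×1 block at λ = -1: exp(t · [-1]) = [e^(-1t)].

After assembling e^{tJ} and conjugating by P, we get:

e^{tA} =
  [-2*t*exp(-t) + exp(-t), 4*t*exp(-t), -t*exp(-t)]
  [-2*t*exp(-t), 4*t*exp(-t) + exp(-t), -t*exp(-t)]
  [-4*t*exp(-t), 8*t*exp(-t), -2*t*exp(-t) + exp(-t)]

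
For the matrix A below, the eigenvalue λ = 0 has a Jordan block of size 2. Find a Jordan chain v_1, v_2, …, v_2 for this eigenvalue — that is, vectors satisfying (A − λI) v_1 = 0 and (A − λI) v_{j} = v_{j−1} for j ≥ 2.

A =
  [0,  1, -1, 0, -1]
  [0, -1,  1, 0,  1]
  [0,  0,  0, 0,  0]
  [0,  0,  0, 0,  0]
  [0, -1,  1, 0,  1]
A Jordan chain for λ = 0 of length 2:
v_1 = (1, -1, 0, 0, -1)ᵀ
v_2 = (0, 1, 0, 0, 0)ᵀ

Let N = A − (0)·I. We want v_2 with N^2 v_2 = 0 but N^1 v_2 ≠ 0; then v_{j-1} := N · v_j for j = 2, …, 2.

Pick v_2 = (0, 1, 0, 0, 0)ᵀ.
Then v_1 = N · v_2 = (1, -1, 0, 0, -1)ᵀ.

Sanity check: (A − (0)·I) v_1 = (0, 0, 0, 0, 0)ᵀ = 0. ✓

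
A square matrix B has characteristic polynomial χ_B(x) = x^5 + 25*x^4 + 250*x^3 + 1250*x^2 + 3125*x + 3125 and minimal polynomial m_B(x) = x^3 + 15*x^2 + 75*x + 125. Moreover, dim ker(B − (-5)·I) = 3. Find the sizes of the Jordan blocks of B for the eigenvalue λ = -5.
Block sizes for λ = -5: [3, 1, 1]

Step 1 — from the characteristic polynomial, algebraic multiplicity of λ = -5 is 5. From dim ker(B − (-5)·I) = 3, there are exactly 3 Jordan blocks for λ = -5.
Step 2 — from the minimal polynomial, the factor (x + 5)^3 tells us the largest block for λ = -5 has size 3.
Step 3 — with total size 5, 3 blocks, and largest block 3, the block sizes (in nonincreasing order) are [3, 1, 1].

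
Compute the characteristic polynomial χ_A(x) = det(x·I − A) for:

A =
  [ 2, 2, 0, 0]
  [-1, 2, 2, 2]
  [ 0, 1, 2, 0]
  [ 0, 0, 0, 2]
x^4 - 8*x^3 + 24*x^2 - 32*x + 16

Expanding det(x·I − A) (e.g. by cofactor expansion or by noting that A is similar to its Jordan form J, which has the same characteristic polynomial as A) gives
  χ_A(x) = x^4 - 8*x^3 + 24*x^2 - 32*x + 16
which factors as (x - 2)^4. The eigenvalues (with algebraic multiplicities) are λ = 2 with multiplicity 4.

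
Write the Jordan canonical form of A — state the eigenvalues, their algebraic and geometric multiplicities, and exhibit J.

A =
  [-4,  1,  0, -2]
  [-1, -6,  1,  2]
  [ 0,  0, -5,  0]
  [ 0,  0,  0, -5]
J_3(-5) ⊕ J_1(-5)

The characteristic polynomial is
  det(x·I − A) = x^4 + 20*x^3 + 150*x^2 + 500*x + 625 = (x + 5)^4

Eigenvalues and multiplicities (the geometric multiplicity of λ is n − rank(A − λI), which equals the number of Jordan blocks for λ):
  λ = -5: algebraic multiplicity = 4, geometric multiplicity = 2

Determining the block sizes for each eigenvalue:
  λ = -5: with am = 4 and gm = 2, the partition is not yet determined (e.g. several partitions of 4 into 2 parts exist). Let N = A − (-5)·I. Computing rank(N^1) = 2, rank(N^2) = 1, rank(N^3) = 0; the number of blocks of size ≥ j is rank(N^{j−1}) − rank(N^j), giving [2, 1, 1]. So we have 1 block(s) of size 3, 1 block(s) of size 1 → block sizes [3, 1]

Assembling the blocks gives a Jordan form
J =
  [-5,  1,  0,  0]
  [ 0, -5,  1,  0]
  [ 0,  0, -5,  0]
  [ 0,  0,  0, -5]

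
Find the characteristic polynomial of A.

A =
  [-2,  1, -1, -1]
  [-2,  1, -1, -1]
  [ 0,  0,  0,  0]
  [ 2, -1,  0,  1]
x^4

Expanding det(x·I − A) (e.g. by cofactor expansion or by noting that A is similar to its Jordan form J, which has the same characteristic polynomial as A) gives
  χ_A(x) = x^4
which factors as x^4. The eigenvalues (with algebraic multiplicities) are λ = 0 with multiplicity 4.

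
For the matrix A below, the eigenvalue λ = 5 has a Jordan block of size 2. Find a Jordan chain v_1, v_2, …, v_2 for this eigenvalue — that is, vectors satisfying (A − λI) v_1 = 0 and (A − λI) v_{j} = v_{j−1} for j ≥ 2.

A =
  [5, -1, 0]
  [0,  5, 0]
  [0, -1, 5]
A Jordan chain for λ = 5 of length 2:
v_1 = (-1, 0, -1)ᵀ
v_2 = (0, 1, 0)ᵀ

Let N = A − (5)·I. We want v_2 with N^2 v_2 = 0 but N^1 v_2 ≠ 0; then v_{j-1} := N · v_j for j = 2, …, 2.

Pick v_2 = (0, 1, 0)ᵀ.
Then v_1 = N · v_2 = (-1, 0, -1)ᵀ.

Sanity check: (A − (5)·I) v_1 = (0, 0, 0)ᵀ = 0. ✓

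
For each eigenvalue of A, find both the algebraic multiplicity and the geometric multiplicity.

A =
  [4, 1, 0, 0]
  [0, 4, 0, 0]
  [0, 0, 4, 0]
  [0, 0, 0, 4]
λ = 4: alg = 4, geom = 3

Step 1 — factor the characteristic polynomial to read off the algebraic multiplicities:
  χ_A(x) = (x - 4)^4

Step 2 — compute geometric multiplicities via the rank-nullity identity g(λ) = n − rank(A − λI):
  rank(A − (4)·I) = 1, so dim ker(A − (4)·I) = n − 1 = 3

Summary:
  λ = 4: algebraic multiplicity = 4, geometric multiplicity = 3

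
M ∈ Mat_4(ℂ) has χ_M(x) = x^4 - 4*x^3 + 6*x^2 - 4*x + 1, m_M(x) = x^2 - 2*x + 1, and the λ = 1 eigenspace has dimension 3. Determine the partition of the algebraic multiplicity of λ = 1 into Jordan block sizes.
Block sizes for λ = 1: [2, 1, 1]

Step 1 — from the characteristic polynomial, algebraic multiplicity of λ = 1 is 4. From dim ker(M − (1)·I) = 3, there are exactly 3 Jordan blocks for λ = 1.
Step 2 — from the minimal polynomial, the factor (x − 1)^2 tells us the largest block for λ = 1 has size 2.
Step 3 — with total size 4, 3 blocks, and largest block 2, the block sizes (in nonincreasing order) are [2, 1, 1].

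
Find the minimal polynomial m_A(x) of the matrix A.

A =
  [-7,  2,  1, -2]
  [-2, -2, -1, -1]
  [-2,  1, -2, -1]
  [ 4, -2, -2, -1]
x^3 + 9*x^2 + 27*x + 27

The characteristic polynomial is χ_A(x) = (x + 3)^4, so the eigenvalues are known. The minimal polynomial is
  m_A(x) = Π_λ (x − λ)^{k_λ}
where k_λ is the size of the *largest* Jordan block for λ (equivalently, the smallest k with (A − λI)^k v = 0 for every generalised eigenvector v of λ).

  λ = -3: largest Jordan block has size 3, contributing (x + 3)^3

So m_A(x) = (x + 3)^3 = x^3 + 9*x^2 + 27*x + 27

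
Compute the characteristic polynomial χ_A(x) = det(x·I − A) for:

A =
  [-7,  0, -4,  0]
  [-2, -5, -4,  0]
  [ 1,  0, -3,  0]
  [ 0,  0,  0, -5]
x^4 + 20*x^3 + 150*x^2 + 500*x + 625

Expanding det(x·I − A) (e.g. by cofactor expansion or by noting that A is similar to its Jordan form J, which has the same characteristic polynomial as A) gives
  χ_A(x) = x^4 + 20*x^3 + 150*x^2 + 500*x + 625
which factors as (x + 5)^4. The eigenvalues (with algebraic multiplicities) are λ = -5 with multiplicity 4.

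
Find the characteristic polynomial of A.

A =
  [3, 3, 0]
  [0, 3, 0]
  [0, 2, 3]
x^3 - 9*x^2 + 27*x - 27

Expanding det(x·I − A) (e.g. by cofactor expansion or by noting that A is similar to its Jordan form J, which has the same characteristic polynomial as A) gives
  χ_A(x) = x^3 - 9*x^2 + 27*x - 27
which factors as (x - 3)^3. The eigenvalues (with algebraic multiplicities) are λ = 3 with multiplicity 3.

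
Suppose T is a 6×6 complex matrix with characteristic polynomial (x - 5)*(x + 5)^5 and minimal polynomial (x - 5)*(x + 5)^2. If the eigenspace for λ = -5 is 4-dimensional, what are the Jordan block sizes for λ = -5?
Block sizes for λ = -5: [2, 1, 1, 1]

Step 1 — from the characteristic polynomial, algebraic multiplicity of λ = -5 is 5. From dim ker(T − (-5)·I) = 4, there are exactly 4 Jordan blocks for λ = -5.
Step 2 — from the minimal polynomial, the factor (x + 5)^2 tells us the largest block for λ = -5 has size 2.
Step 3 — with total size 5, 4 blocks, and largest block 2, the block sizes (in nonincreasing order) are [2, 1, 1, 1].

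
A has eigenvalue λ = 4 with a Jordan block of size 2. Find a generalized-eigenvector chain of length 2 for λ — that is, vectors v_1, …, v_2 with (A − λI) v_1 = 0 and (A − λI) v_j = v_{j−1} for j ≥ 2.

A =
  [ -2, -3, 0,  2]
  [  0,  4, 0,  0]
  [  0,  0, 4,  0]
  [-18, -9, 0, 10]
A Jordan chain for λ = 4 of length 2:
v_1 = (-6, 0, 0, -18)ᵀ
v_2 = (1, 0, 0, 0)ᵀ

Let N = A − (4)·I. We want v_2 with N^2 v_2 = 0 but N^1 v_2 ≠ 0; then v_{j-1} := N · v_j for j = 2, …, 2.

Pick v_2 = (1, 0, 0, 0)ᵀ.
Then v_1 = N · v_2 = (-6, 0, 0, -18)ᵀ.

Sanity check: (A − (4)·I) v_1 = (0, 0, 0, 0)ᵀ = 0. ✓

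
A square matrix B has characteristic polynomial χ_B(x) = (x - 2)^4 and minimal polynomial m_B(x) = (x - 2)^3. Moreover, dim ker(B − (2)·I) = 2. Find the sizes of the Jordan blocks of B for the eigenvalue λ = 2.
Block sizes for λ = 2: [3, 1]

Step 1 — from the characteristic polynomial, algebraic multiplicity of λ = 2 is 4. From dim ker(B − (2)·I) = 2, there are exactly 2 Jordan blocks for λ = 2.
Step 2 — from the minimal polynomial, the factor (x − 2)^3 tells us the largest block for λ = 2 has size 3.
Step 3 — with total size 4, 2 blocks, and largest block 3, the block sizes (in nonincreasing order) are [3, 1].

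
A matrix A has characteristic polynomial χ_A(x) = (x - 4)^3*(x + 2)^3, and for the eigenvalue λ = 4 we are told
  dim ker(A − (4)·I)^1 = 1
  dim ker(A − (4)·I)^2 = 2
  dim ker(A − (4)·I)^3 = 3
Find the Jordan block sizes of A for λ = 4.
Block sizes for λ = 4: [3]

From the dimensions of kernels of powers, the number of Jordan blocks of size at least j is d_j − d_{j−1} where d_j = dim ker(N^j) (with d_0 = 0). Computing the differences gives [1, 1, 1].
The number of blocks of size exactly k is (#blocks of size ≥ k) − (#blocks of size ≥ k + 1), so the partition is: 1 block(s) of size 3.
In nonincreasing order the block sizes are [3].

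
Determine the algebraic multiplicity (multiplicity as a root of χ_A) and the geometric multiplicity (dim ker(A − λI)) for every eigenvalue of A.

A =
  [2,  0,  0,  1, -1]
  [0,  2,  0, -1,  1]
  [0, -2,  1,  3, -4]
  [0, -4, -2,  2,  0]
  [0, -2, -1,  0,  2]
λ = 1: alg = 1, geom = 1; λ = 2: alg = 4, geom = 2

Step 1 — factor the characteristic polynomial to read off the algebraic multiplicities:
  χ_A(x) = (x - 2)^4*(x - 1)

Step 2 — compute geometric multiplicities via the rank-nullity identity g(λ) = n − rank(A − λI):
  rank(A − (1)·I) = 4, so dim ker(A − (1)·I) = n − 4 = 1
  rank(A − (2)·I) = 3, so dim ker(A − (2)·I) = n − 3 = 2

Summary:
  λ = 1: algebraic multiplicity = 1, geometric multiplicity = 1
  λ = 2: algebraic multiplicity = 4, geometric multiplicity = 2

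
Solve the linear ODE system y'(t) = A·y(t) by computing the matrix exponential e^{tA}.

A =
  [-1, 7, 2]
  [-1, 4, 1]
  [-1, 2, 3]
e^{tA} =
  [-3*t*exp(2*t) + exp(2*t), -3*t^2*exp(2*t)/2 + 7*t*exp(2*t), 3*t^2*exp(2*t)/2 + 2*t*exp(2*t)]
  [-t*exp(2*t), -t^2*exp(2*t)/2 + 2*t*exp(2*t) + exp(2*t), t^2*exp(2*t)/2 + t*exp(2*t)]
  [-t*exp(2*t), -t^2*exp(2*t)/2 + 2*t*exp(2*t), t^2*exp(2*t)/2 + t*exp(2*t) + exp(2*t)]

Strategy: write A = P · J · P⁻¹ where J is a Jordan canonical form, so e^{tA} = P · e^{tJ} · P⁻¹, and e^{tJ} can be computed block-by-block.

A has Jordan form
J =
  [2, 1, 0]
  [0, 2, 1]
  [0, 0, 2]
(up to reordering of blocks).

Per-block formulas:
  For a 3×3 Jordan block J_3(2): exp(t · J_3(2)) = e^(2t)·(I + t·N + (t^2/2)·N^2), where N is the 3×3 nilpotent shift.

After assembling e^{tJ} and conjugating by P, we get:

e^{tA} =
  [-3*t*exp(2*t) + exp(2*t), -3*t^2*exp(2*t)/2 + 7*t*exp(2*t), 3*t^2*exp(2*t)/2 + 2*t*exp(2*t)]
  [-t*exp(2*t), -t^2*exp(2*t)/2 + 2*t*exp(2*t) + exp(2*t), t^2*exp(2*t)/2 + t*exp(2*t)]
  [-t*exp(2*t), -t^2*exp(2*t)/2 + 2*t*exp(2*t), t^2*exp(2*t)/2 + t*exp(2*t) + exp(2*t)]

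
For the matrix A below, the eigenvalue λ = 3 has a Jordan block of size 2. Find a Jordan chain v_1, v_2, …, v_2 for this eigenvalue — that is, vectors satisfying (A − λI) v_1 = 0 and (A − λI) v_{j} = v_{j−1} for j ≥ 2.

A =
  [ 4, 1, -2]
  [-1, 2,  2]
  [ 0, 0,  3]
A Jordan chain for λ = 3 of length 2:
v_1 = (1, -1, 0)ᵀ
v_2 = (1, 0, 0)ᵀ

Let N = A − (3)·I. We want v_2 with N^2 v_2 = 0 but N^1 v_2 ≠ 0; then v_{j-1} := N · v_j for j = 2, …, 2.

Pick v_2 = (1, 0, 0)ᵀ.
Then v_1 = N · v_2 = (1, -1, 0)ᵀ.

Sanity check: (A − (3)·I) v_1 = (0, 0, 0)ᵀ = 0. ✓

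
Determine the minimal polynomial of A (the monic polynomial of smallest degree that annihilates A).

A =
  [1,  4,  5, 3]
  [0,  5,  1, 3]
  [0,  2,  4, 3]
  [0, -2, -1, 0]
x^3 - 7*x^2 + 15*x - 9

The characteristic polynomial is χ_A(x) = (x - 3)^3*(x - 1), so the eigenvalues are known. The minimal polynomial is
  m_A(x) = Π_λ (x − λ)^{k_λ}
where k_λ is the size of the *largest* Jordan block for λ (equivalently, the smallest k with (A − λI)^k v = 0 for every generalised eigenvector v of λ).

  λ = 1: largest Jordan block has size 1, contributing (x − 1)
  λ = 3: largest Jordan block has size 2, contributing (x − 3)^2

So m_A(x) = (x - 3)^2*(x - 1) = x^3 - 7*x^2 + 15*x - 9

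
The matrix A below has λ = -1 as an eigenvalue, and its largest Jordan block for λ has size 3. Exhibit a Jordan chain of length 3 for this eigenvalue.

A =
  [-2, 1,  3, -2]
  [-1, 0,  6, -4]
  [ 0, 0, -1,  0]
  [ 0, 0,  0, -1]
A Jordan chain for λ = -1 of length 3:
v_1 = (3, 3, 0, 0)ᵀ
v_2 = (3, 6, 0, 0)ᵀ
v_3 = (0, 0, 1, 0)ᵀ

Let N = A − (-1)·I. We want v_3 with N^3 v_3 = 0 but N^2 v_3 ≠ 0; then v_{j-1} := N · v_j for j = 3, …, 2.

Pick v_3 = (0, 0, 1, 0)ᵀ.
Then v_2 = N · v_3 = (3, 6, 0, 0)ᵀ.
Then v_1 = N · v_2 = (3, 3, 0, 0)ᵀ.

Sanity check: (A − (-1)·I) v_1 = (0, 0, 0, 0)ᵀ = 0. ✓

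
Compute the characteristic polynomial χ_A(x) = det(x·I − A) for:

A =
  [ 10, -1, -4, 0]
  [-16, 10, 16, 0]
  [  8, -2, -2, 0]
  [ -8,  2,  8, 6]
x^4 - 24*x^3 + 216*x^2 - 864*x + 1296

Expanding det(x·I − A) (e.g. by cofactor expansion or by noting that A is similar to its Jordan form J, which has the same characteristic polynomial as A) gives
  χ_A(x) = x^4 - 24*x^3 + 216*x^2 - 864*x + 1296
which factors as (x - 6)^4. The eigenvalues (with algebraic multiplicities) are λ = 6 with multiplicity 4.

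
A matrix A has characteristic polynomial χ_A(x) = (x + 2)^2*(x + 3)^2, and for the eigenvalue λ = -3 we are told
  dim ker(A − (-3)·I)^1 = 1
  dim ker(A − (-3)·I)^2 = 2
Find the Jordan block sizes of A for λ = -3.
Block sizes for λ = -3: [2]

From the dimensions of kernels of powers, the number of Jordan blocks of size at least j is d_j − d_{j−1} where d_j = dim ker(N^j) (with d_0 = 0). Computing the differences gives [1, 1].
The number of blocks of size exactly k is (#blocks of size ≥ k) − (#blocks of size ≥ k + 1), so the partition is: 1 block(s) of size 2.
In nonincreasing order the block sizes are [2].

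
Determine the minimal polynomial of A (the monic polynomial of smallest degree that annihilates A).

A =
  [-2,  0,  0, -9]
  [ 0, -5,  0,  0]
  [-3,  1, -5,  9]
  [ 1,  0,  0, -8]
x^2 + 10*x + 25

The characteristic polynomial is χ_A(x) = (x + 5)^4, so the eigenvalues are known. The minimal polynomial is
  m_A(x) = Π_λ (x − λ)^{k_λ}
where k_λ is the size of the *largest* Jordan block for λ (equivalently, the smallest k with (A − λI)^k v = 0 for every generalised eigenvector v of λ).

  λ = -5: largest Jordan block has size 2, contributing (x + 5)^2

So m_A(x) = (x + 5)^2 = x^2 + 10*x + 25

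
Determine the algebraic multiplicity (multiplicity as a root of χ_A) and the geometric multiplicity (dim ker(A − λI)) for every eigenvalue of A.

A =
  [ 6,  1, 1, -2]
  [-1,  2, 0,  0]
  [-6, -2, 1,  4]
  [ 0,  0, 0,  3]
λ = 3: alg = 4, geom = 2

Step 1 — factor the characteristic polynomial to read off the algebraic multiplicities:
  χ_A(x) = (x - 3)^4

Step 2 — compute geometric multiplicities via the rank-nullity identity g(λ) = n − rank(A − λI):
  rank(A − (3)·I) = 2, so dim ker(A − (3)·I) = n − 2 = 2

Summary:
  λ = 3: algebraic multiplicity = 4, geometric multiplicity = 2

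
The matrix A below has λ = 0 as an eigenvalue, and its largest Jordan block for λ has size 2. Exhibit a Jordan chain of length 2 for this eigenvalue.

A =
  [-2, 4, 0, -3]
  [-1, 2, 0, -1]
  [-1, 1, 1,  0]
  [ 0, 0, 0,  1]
A Jordan chain for λ = 0 of length 2:
v_1 = (-2, -1, -1, 0)ᵀ
v_2 = (1, 0, 0, 0)ᵀ

Let N = A − (0)·I. We want v_2 with N^2 v_2 = 0 but N^1 v_2 ≠ 0; then v_{j-1} := N · v_j for j = 2, …, 2.

Pick v_2 = (1, 0, 0, 0)ᵀ.
Then v_1 = N · v_2 = (-2, -1, -1, 0)ᵀ.

Sanity check: (A − (0)·I) v_1 = (0, 0, 0, 0)ᵀ = 0. ✓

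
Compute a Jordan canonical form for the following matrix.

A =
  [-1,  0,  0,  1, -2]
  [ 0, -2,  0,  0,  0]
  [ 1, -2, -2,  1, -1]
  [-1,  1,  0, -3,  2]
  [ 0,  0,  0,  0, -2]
J_3(-2) ⊕ J_2(-2)

The characteristic polynomial is
  det(x·I − A) = x^5 + 10*x^4 + 40*x^3 + 80*x^2 + 80*x + 32 = (x + 2)^5

Eigenvalues and multiplicities (the geometric multiplicity of λ is n − rank(A − λI), which equals the number of Jordan blocks for λ):
  λ = -2: algebraic multiplicity = 5, geometric multiplicity = 2

Determining the block sizes for each eigenvalue:
  λ = -2: with am = 5 and gm = 2, the partition is not yet determined (e.g. several partitions of 5 into 2 parts exist). Let N = A − (-2)·I. Computing rank(N^1) = 3, rank(N^2) = 1, rank(N^3) = 0; the number of blocks of size ≥ j is rank(N^{j−1}) − rank(N^j), giving [2, 2, 1]. So we have 1 block(s) of size 3, 1 block(s) of size 2 → block sizes [3, 2]

Assembling the blocks gives a Jordan form
J =
  [-2,  1,  0,  0,  0]
  [ 0, -2,  1,  0,  0]
  [ 0,  0, -2,  0,  0]
  [ 0,  0,  0, -2,  1]
  [ 0,  0,  0,  0, -2]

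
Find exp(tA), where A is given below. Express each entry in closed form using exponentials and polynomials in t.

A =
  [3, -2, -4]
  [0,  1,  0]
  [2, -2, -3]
e^{tA} =
  [2*exp(t) - exp(-t), -exp(t) + exp(-t), -2*exp(t) + 2*exp(-t)]
  [0, exp(t), 0]
  [exp(t) - exp(-t), -exp(t) + exp(-t), -exp(t) + 2*exp(-t)]

Strategy: write A = P · J · P⁻¹ where J is a Jordan canonical form, so e^{tA} = P · e^{tJ} · P⁻¹, and e^{tJ} can be computed block-by-block.

A has Jordan form
J =
  [-1, 0, 0]
  [ 0, 1, 0]
  [ 0, 0, 1]
(up to reordering of blocks).

Per-block formulas:
  For a 1×1 block at λ = 1: exp(t · [1]) = [e^(1t)].
  For a 1×1 block at λ = -1: exp(t · [-1]) = [e^(-1t)].

After assembling e^{tJ} and conjugating by P, we get:

e^{tA} =
  [2*exp(t) - exp(-t), -exp(t) + exp(-t), -2*exp(t) + 2*exp(-t)]
  [0, exp(t), 0]
  [exp(t) - exp(-t), -exp(t) + exp(-t), -exp(t) + 2*exp(-t)]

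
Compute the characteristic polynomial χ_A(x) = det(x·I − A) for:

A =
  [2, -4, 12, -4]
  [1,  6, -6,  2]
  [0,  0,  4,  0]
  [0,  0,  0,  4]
x^4 - 16*x^3 + 96*x^2 - 256*x + 256

Expanding det(x·I − A) (e.g. by cofactor expansion or by noting that A is similar to its Jordan form J, which has the same characteristic polynomial as A) gives
  χ_A(x) = x^4 - 16*x^3 + 96*x^2 - 256*x + 256
which factors as (x - 4)^4. The eigenvalues (with algebraic multiplicities) are λ = 4 with multiplicity 4.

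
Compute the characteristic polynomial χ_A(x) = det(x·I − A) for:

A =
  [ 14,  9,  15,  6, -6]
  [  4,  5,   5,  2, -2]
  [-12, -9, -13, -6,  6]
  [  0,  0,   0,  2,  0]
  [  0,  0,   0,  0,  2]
x^5 - 10*x^4 + 40*x^3 - 80*x^2 + 80*x - 32

Expanding det(x·I − A) (e.g. by cofactor expansion or by noting that A is similar to its Jordan form J, which has the same characteristic polynomial as A) gives
  χ_A(x) = x^5 - 10*x^4 + 40*x^3 - 80*x^2 + 80*x - 32
which factors as (x - 2)^5. The eigenvalues (with algebraic multiplicities) are λ = 2 with multiplicity 5.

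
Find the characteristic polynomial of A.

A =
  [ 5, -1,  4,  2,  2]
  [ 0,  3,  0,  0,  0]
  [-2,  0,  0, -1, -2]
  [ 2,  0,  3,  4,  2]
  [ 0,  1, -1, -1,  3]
x^5 - 15*x^4 + 90*x^3 - 270*x^2 + 405*x - 243

Expanding det(x·I − A) (e.g. by cofactor expansion or by noting that A is similar to its Jordan form J, which has the same characteristic polynomial as A) gives
  χ_A(x) = x^5 - 15*x^4 + 90*x^3 - 270*x^2 + 405*x - 243
which factors as (x - 3)^5. The eigenvalues (with algebraic multiplicities) are λ = 3 with multiplicity 5.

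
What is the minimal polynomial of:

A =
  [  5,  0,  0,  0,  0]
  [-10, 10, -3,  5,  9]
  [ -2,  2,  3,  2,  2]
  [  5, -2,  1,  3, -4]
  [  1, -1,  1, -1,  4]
x^3 - 15*x^2 + 75*x - 125

The characteristic polynomial is χ_A(x) = (x - 5)^5, so the eigenvalues are known. The minimal polynomial is
  m_A(x) = Π_λ (x − λ)^{k_λ}
where k_λ is the size of the *largest* Jordan block for λ (equivalently, the smallest k with (A − λI)^k v = 0 for every generalised eigenvector v of λ).

  λ = 5: largest Jordan block has size 3, contributing (x − 5)^3

So m_A(x) = (x - 5)^3 = x^3 - 15*x^2 + 75*x - 125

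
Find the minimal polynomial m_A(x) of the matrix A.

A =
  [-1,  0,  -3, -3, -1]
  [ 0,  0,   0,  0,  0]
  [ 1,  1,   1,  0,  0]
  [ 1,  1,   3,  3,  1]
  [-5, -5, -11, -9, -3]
x^3

The characteristic polynomial is χ_A(x) = x^5, so the eigenvalues are known. The minimal polynomial is
  m_A(x) = Π_λ (x − λ)^{k_λ}
where k_λ is the size of the *largest* Jordan block for λ (equivalently, the smallest k with (A − λI)^k v = 0 for every generalised eigenvector v of λ).

  λ = 0: largest Jordan block has size 3, contributing (x − 0)^3

So m_A(x) = x^3 = x^3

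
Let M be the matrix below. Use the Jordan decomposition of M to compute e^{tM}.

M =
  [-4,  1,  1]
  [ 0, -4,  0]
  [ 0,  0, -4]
e^{tM} =
  [exp(-4*t), t*exp(-4*t), t*exp(-4*t)]
  [0, exp(-4*t), 0]
  [0, 0, exp(-4*t)]

Strategy: write M = P · J · P⁻¹ where J is a Jordan canonical form, so e^{tM} = P · e^{tJ} · P⁻¹, and e^{tJ} can be computed block-by-block.

M has Jordan form
J =
  [-4,  1,  0]
  [ 0, -4,  0]
  [ 0,  0, -4]
(up to reordering of blocks).

Per-block formulas:
  For a 1×1 block at λ = -4: exp(t · [-4]) = [e^(-4t)].
  For a 2×2 Jordan block J_2(-4): exp(t · J_2(-4)) = e^(-4t)·(I + t·N), where N is the 2×2 nilpotent shift.

After assembling e^{tJ} and conjugating by P, we get:

e^{tM} =
  [exp(-4*t), t*exp(-4*t), t*exp(-4*t)]
  [0, exp(-4*t), 0]
  [0, 0, exp(-4*t)]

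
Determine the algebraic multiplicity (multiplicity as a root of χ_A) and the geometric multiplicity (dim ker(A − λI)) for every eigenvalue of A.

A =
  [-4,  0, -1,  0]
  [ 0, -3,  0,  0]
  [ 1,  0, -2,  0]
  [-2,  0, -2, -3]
λ = -3: alg = 4, geom = 3

Step 1 — factor the characteristic polynomial to read off the algebraic multiplicities:
  χ_A(x) = (x + 3)^4

Step 2 — compute geometric multiplicities via the rank-nullity identity g(λ) = n − rank(A − λI):
  rank(A − (-3)·I) = 1, so dim ker(A − (-3)·I) = n − 1 = 3

Summary:
  λ = -3: algebraic multiplicity = 4, geometric multiplicity = 3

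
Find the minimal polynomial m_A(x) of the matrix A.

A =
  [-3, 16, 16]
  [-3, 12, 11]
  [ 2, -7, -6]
x^3 - 3*x^2 + 3*x - 1

The characteristic polynomial is χ_A(x) = (x - 1)^3, so the eigenvalues are known. The minimal polynomial is
  m_A(x) = Π_λ (x − λ)^{k_λ}
where k_λ is the size of the *largest* Jordan block for λ (equivalently, the smallest k with (A − λI)^k v = 0 for every generalised eigenvector v of λ).

  λ = 1: largest Jordan block has size 3, contributing (x − 1)^3

So m_A(x) = (x - 1)^3 = x^3 - 3*x^2 + 3*x - 1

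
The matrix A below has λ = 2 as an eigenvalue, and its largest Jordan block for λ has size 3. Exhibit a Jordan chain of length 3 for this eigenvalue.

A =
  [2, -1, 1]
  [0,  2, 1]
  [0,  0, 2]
A Jordan chain for λ = 2 of length 3:
v_1 = (-1, 0, 0)ᵀ
v_2 = (1, 1, 0)ᵀ
v_3 = (0, 0, 1)ᵀ

Let N = A − (2)·I. We want v_3 with N^3 v_3 = 0 but N^2 v_3 ≠ 0; then v_{j-1} := N · v_j for j = 3, …, 2.

Pick v_3 = (0, 0, 1)ᵀ.
Then v_2 = N · v_3 = (1, 1, 0)ᵀ.
Then v_1 = N · v_2 = (-1, 0, 0)ᵀ.

Sanity check: (A − (2)·I) v_1 = (0, 0, 0)ᵀ = 0. ✓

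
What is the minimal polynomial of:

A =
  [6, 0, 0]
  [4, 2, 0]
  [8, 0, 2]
x^2 - 8*x + 12

The characteristic polynomial is χ_A(x) = (x - 6)*(x - 2)^2, so the eigenvalues are known. The minimal polynomial is
  m_A(x) = Π_λ (x − λ)^{k_λ}
where k_λ is the size of the *largest* Jordan block for λ (equivalently, the smallest k with (A − λI)^k v = 0 for every generalised eigenvector v of λ).

  λ = 2: largest Jordan block has size 1, contributing (x − 2)
  λ = 6: largest Jordan block has size 1, contributing (x − 6)

So m_A(x) = (x - 6)*(x - 2) = x^2 - 8*x + 12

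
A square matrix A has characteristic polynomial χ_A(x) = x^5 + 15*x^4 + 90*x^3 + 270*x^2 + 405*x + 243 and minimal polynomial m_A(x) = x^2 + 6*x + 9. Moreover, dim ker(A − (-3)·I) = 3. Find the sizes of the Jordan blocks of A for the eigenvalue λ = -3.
Block sizes for λ = -3: [2, 2, 1]

Step 1 — from the characteristic polynomial, algebraic multiplicity of λ = -3 is 5. From dim ker(A − (-3)·I) = 3, there are exactly 3 Jordan blocks for λ = -3.
Step 2 — from the minimal polynomial, the factor (x + 3)^2 tells us the largest block for λ = -3 has size 2.
Step 3 — with total size 5, 3 blocks, and largest block 2, the block sizes (in nonincreasing order) are [2, 2, 1].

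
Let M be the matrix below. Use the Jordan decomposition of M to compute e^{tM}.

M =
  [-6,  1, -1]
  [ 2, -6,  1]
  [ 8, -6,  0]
e^{tM} =
  [-t^2*exp(-4*t) - 2*t*exp(-4*t) + exp(-4*t), t^2*exp(-4*t) + t*exp(-4*t), -t^2*exp(-4*t)/2 - t*exp(-4*t)]
  [2*t*exp(-4*t), -2*t*exp(-4*t) + exp(-4*t), t*exp(-4*t)]
  [2*t^2*exp(-4*t) + 8*t*exp(-4*t), -2*t^2*exp(-4*t) - 6*t*exp(-4*t), t^2*exp(-4*t) + 4*t*exp(-4*t) + exp(-4*t)]

Strategy: write M = P · J · P⁻¹ where J is a Jordan canonical form, so e^{tM} = P · e^{tJ} · P⁻¹, and e^{tJ} can be computed block-by-block.

M has Jordan form
J =
  [-4,  1,  0]
  [ 0, -4,  1]
  [ 0,  0, -4]
(up to reordering of blocks).

Per-block formulas:
  For a 3×3 Jordan block J_3(-4): exp(t · J_3(-4)) = e^(-4t)·(I + t·N + (t^2/2)·N^2), where N is the 3×3 nilpotent shift.

After assembling e^{tJ} and conjugating by P, we get:

e^{tM} =
  [-t^2*exp(-4*t) - 2*t*exp(-4*t) + exp(-4*t), t^2*exp(-4*t) + t*exp(-4*t), -t^2*exp(-4*t)/2 - t*exp(-4*t)]
  [2*t*exp(-4*t), -2*t*exp(-4*t) + exp(-4*t), t*exp(-4*t)]
  [2*t^2*exp(-4*t) + 8*t*exp(-4*t), -2*t^2*exp(-4*t) - 6*t*exp(-4*t), t^2*exp(-4*t) + 4*t*exp(-4*t) + exp(-4*t)]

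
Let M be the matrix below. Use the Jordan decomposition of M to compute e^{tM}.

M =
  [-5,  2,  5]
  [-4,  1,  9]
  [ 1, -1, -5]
e^{tM} =
  [t^2*exp(-3*t)/2 - 2*t*exp(-3*t) + exp(-3*t), -t^2*exp(-3*t)/2 + 2*t*exp(-3*t), -t^2*exp(-3*t) + 5*t*exp(-3*t)]
  [t^2*exp(-3*t)/2 - 4*t*exp(-3*t), -t^2*exp(-3*t)/2 + 4*t*exp(-3*t) + exp(-3*t), -t^2*exp(-3*t) + 9*t*exp(-3*t)]
  [t*exp(-3*t), -t*exp(-3*t), -2*t*exp(-3*t) + exp(-3*t)]

Strategy: write M = P · J · P⁻¹ where J is a Jordan canonical form, so e^{tM} = P · e^{tJ} · P⁻¹, and e^{tJ} can be computed block-by-block.

M has Jordan form
J =
  [-3,  1,  0]
  [ 0, -3,  1]
  [ 0,  0, -3]
(up to reordering of blocks).

Per-block formulas:
  For a 3×3 Jordan block J_3(-3): exp(t · J_3(-3)) = e^(-3t)·(I + t·N + (t^2/2)·N^2), where N is the 3×3 nilpotent shift.

After assembling e^{tJ} and conjugating by P, we get:

e^{tM} =
  [t^2*exp(-3*t)/2 - 2*t*exp(-3*t) + exp(-3*t), -t^2*exp(-3*t)/2 + 2*t*exp(-3*t), -t^2*exp(-3*t) + 5*t*exp(-3*t)]
  [t^2*exp(-3*t)/2 - 4*t*exp(-3*t), -t^2*exp(-3*t)/2 + 4*t*exp(-3*t) + exp(-3*t), -t^2*exp(-3*t) + 9*t*exp(-3*t)]
  [t*exp(-3*t), -t*exp(-3*t), -2*t*exp(-3*t) + exp(-3*t)]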